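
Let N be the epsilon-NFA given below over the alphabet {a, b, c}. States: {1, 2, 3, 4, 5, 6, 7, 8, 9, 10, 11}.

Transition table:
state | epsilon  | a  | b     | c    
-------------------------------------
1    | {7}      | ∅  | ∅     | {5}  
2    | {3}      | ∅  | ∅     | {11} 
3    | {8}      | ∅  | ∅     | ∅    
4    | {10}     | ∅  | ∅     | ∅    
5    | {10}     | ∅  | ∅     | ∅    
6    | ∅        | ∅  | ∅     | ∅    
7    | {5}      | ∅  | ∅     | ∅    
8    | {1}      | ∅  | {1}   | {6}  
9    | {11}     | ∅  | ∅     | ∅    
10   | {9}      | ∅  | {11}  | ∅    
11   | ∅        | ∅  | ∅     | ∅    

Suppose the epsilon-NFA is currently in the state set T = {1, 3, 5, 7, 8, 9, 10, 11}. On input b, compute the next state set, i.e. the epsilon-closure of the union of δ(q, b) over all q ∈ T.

8 on b → {1}.
10 on b → {11}.
No b-transition from 1, 3, 5, 7, 9, 11.
Union after reading b: {1, 11}.
Now take the epsilon-closure:
From 1 via epsilon: add 7.
From 7 via epsilon: add 5.
From 5 via epsilon: add 10.
From 10 via epsilon: add 9.
No new states can be added; the closed set is {1, 5, 7, 9, 10, 11}.

{1, 5, 7, 9, 10, 11}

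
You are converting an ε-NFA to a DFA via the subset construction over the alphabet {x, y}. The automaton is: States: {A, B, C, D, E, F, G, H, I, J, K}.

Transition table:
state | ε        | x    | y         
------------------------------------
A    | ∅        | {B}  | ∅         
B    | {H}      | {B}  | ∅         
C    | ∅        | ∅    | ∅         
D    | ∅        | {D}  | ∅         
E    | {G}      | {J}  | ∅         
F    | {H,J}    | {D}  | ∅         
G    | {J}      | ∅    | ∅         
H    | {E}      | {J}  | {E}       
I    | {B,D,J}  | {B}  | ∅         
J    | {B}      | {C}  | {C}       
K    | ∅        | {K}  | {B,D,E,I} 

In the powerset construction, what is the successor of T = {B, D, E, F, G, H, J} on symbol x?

{B, C, D, E, G, H, J}

B on x → {B}.
D on x → {D}.
E on x → {J}.
F on x → {D}.
H on x → {J}.
J on x → {C}.
No x-transition from G.
Union after reading x: {B, C, D, J}.
Now take the ε-closure:
From B via ε: add H.
From H via ε: add E.
From E via ε: add G.
No new states can be added; the closed set is {B, C, D, E, G, H, J}.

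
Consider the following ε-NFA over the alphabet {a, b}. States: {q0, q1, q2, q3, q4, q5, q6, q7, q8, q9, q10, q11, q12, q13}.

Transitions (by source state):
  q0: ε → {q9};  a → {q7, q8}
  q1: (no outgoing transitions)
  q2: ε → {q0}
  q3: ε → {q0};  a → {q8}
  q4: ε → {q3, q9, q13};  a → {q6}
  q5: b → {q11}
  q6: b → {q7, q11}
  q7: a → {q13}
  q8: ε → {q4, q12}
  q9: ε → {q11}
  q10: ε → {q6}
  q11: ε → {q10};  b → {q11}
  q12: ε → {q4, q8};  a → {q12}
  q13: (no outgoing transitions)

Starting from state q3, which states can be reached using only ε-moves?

Start with {q3}.
From q3 via ε: add q0.
From q0 via ε: add q9.
From q9 via ε: add q11.
From q11 via ε: add q10.
From q10 via ε: add q6.
No new states can be added; the closed set is {q0, q3, q6, q9, q10, q11}.

{q0, q3, q6, q9, q10, q11}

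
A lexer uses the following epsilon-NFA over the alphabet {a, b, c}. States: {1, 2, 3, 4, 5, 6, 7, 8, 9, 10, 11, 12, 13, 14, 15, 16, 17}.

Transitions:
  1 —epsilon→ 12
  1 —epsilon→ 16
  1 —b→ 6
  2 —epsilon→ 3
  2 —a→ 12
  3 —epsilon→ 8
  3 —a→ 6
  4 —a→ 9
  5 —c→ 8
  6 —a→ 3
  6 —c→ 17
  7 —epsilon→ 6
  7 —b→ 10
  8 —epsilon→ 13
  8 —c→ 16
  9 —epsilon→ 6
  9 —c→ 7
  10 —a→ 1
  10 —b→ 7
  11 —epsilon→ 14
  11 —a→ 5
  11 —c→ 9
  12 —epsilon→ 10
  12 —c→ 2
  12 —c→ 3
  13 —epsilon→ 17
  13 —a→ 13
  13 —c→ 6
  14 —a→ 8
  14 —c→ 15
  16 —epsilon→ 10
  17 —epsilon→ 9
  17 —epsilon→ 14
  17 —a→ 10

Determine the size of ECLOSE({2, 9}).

Start with {2, 9}.
From 2 via epsilon: add 3.
From 9 via epsilon: add 6.
From 3 via epsilon: add 8.
From 8 via epsilon: add 13.
From 13 via epsilon: add 17.
From 17 via epsilon: add 14.
epsilon-closure = {2, 3, 6, 8, 9, 13, 14, 17}, which has 8 states.

8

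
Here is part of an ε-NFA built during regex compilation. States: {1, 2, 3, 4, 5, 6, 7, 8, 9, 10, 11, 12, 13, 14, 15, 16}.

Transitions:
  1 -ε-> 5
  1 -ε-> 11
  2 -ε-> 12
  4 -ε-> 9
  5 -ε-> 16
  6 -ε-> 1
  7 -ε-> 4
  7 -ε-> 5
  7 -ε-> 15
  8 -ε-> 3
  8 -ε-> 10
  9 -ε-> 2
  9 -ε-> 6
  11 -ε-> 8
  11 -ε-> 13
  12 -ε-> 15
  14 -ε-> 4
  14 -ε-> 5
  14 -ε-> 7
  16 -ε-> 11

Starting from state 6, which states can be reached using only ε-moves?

{1, 3, 5, 6, 8, 10, 11, 13, 16}

Start with {6}.
From 6 via ε: add 1.
From 1 via ε: add 5, 11.
From 5 via ε: add 16.
From 11 via ε: add 8, 13.
From 8 via ε: add 3, 10.
No new states can be added; the closed set is {1, 3, 5, 6, 8, 10, 11, 13, 16}.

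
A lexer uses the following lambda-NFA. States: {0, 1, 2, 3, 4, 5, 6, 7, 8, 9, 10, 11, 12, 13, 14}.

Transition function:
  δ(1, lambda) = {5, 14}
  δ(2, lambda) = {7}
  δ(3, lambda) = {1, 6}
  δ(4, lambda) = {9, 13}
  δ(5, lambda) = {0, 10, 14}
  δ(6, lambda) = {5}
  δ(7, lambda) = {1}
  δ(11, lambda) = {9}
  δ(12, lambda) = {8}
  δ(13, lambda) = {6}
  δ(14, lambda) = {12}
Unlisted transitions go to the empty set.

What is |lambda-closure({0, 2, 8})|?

Start with {0, 2, 8}.
From 2 via lambda: add 7.
From 7 via lambda: add 1.
From 1 via lambda: add 5, 14.
From 5 via lambda: add 10.
From 14 via lambda: add 12.
lambda-closure = {0, 1, 2, 5, 7, 8, 10, 12, 14}, which has 9 states.

9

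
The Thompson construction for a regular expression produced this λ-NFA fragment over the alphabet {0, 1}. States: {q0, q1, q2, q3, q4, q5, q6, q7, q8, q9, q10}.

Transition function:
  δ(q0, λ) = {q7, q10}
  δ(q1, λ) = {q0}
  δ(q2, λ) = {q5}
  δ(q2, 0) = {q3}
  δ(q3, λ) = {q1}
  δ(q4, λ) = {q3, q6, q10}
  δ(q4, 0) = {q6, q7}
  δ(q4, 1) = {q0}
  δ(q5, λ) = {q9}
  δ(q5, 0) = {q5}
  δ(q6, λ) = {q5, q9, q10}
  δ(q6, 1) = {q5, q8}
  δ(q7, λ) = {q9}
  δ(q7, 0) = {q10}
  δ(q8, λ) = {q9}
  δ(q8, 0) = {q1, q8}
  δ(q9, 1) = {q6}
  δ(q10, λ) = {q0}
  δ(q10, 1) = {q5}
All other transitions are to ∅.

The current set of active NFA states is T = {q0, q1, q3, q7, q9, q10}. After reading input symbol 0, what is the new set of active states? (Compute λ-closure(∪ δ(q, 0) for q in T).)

{q0, q7, q9, q10}

q7 on 0 → {q10}.
No 0-transition from q0, q1, q3, q9, q10.
Union after reading 0: {q10}.
Now take the λ-closure:
From q10 via λ: add q0.
From q0 via λ: add q7.
From q7 via λ: add q9.
No new states can be added; the closed set is {q0, q7, q9, q10}.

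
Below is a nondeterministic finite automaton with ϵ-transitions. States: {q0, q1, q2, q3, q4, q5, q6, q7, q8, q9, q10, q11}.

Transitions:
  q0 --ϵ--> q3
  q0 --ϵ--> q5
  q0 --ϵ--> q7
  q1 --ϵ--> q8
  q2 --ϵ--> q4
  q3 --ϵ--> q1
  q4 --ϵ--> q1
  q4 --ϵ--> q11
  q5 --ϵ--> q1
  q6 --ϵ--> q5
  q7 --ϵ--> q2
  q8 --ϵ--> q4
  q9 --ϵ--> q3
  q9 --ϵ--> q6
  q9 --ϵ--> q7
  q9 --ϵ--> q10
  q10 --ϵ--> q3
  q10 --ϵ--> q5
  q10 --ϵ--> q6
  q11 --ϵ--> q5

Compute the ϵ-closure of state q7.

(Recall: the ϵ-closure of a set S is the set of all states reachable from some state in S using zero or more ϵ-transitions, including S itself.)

{q1, q2, q4, q5, q7, q8, q11}

Start with {q7}.
From q7 via ϵ: add q2.
From q2 via ϵ: add q4.
From q4 via ϵ: add q1, q11.
From q1 via ϵ: add q8.
From q11 via ϵ: add q5.
No new states can be added; the closed set is {q1, q2, q4, q5, q7, q8, q11}.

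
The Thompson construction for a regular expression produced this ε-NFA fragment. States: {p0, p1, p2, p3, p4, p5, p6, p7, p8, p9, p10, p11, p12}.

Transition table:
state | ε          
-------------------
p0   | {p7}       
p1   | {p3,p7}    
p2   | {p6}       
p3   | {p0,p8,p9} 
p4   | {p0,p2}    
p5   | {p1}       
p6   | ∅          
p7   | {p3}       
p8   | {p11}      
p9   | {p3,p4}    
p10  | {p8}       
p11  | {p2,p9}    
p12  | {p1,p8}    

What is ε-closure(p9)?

Start with {p9}.
From p9 via ε: add p3, p4.
From p3 via ε: add p0, p8.
From p4 via ε: add p2.
From p0 via ε: add p7.
From p2 via ε: add p6.
From p8 via ε: add p11.
No new states can be added; the closed set is {p0, p2, p3, p4, p6, p7, p8, p9, p11}.

{p0, p2, p3, p4, p6, p7, p8, p9, p11}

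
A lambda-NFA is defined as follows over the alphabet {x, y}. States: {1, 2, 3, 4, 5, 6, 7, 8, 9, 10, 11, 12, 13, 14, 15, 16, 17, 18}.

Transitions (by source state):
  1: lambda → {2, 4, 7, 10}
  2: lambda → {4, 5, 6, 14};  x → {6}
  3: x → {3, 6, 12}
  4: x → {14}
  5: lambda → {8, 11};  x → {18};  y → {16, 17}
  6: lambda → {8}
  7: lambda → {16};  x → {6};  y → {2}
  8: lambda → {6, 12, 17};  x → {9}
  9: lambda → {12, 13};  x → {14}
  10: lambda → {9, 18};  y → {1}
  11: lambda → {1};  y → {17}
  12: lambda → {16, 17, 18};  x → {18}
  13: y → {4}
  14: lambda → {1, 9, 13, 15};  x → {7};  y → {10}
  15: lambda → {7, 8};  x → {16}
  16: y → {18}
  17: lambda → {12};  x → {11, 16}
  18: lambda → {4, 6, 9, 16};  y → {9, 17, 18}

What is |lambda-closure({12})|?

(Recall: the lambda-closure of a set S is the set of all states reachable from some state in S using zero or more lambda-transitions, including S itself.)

Start with {12}.
From 12 via lambda: add 16, 17, 18.
From 18 via lambda: add 4, 6, 9.
From 6 via lambda: add 8.
From 9 via lambda: add 13.
lambda-closure = {4, 6, 8, 9, 12, 13, 16, 17, 18}, which has 9 states.

9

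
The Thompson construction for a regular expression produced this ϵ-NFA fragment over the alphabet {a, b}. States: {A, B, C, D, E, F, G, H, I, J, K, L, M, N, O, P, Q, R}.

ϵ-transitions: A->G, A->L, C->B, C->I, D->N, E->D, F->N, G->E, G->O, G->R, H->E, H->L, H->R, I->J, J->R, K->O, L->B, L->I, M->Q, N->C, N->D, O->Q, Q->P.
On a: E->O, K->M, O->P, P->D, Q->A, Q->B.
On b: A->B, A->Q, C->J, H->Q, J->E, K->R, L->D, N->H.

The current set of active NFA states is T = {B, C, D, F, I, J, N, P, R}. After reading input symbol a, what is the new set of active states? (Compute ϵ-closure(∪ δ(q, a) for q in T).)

P on a → {D}.
No a-transition from B, C, D, F, I, J, N, R.
Union after reading a: {D}.
Now take the ϵ-closure:
From D via ϵ: add N.
From N via ϵ: add C.
From C via ϵ: add B, I.
From I via ϵ: add J.
From J via ϵ: add R.
No new states can be added; the closed set is {B, C, D, I, J, N, R}.

{B, C, D, I, J, N, R}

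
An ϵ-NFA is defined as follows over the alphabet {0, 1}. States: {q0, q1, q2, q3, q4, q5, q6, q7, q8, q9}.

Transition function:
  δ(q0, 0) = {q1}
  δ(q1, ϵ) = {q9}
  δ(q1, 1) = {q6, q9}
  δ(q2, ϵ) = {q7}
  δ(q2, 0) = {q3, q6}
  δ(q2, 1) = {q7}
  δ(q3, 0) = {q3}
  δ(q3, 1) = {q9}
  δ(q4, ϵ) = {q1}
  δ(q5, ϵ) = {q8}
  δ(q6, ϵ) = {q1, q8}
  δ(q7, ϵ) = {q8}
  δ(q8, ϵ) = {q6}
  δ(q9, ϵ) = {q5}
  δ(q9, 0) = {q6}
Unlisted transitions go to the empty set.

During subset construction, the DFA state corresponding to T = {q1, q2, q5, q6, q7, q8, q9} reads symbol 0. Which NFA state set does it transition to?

{q1, q3, q5, q6, q8, q9}

q2 on 0 → {q3, q6}.
q9 on 0 → {q6}.
No 0-transition from q1, q5, q6, q7, q8.
Union after reading 0: {q3, q6}.
Now take the ϵ-closure:
From q6 via ϵ: add q1, q8.
From q1 via ϵ: add q9.
From q9 via ϵ: add q5.
No new states can be added; the closed set is {q1, q3, q5, q6, q8, q9}.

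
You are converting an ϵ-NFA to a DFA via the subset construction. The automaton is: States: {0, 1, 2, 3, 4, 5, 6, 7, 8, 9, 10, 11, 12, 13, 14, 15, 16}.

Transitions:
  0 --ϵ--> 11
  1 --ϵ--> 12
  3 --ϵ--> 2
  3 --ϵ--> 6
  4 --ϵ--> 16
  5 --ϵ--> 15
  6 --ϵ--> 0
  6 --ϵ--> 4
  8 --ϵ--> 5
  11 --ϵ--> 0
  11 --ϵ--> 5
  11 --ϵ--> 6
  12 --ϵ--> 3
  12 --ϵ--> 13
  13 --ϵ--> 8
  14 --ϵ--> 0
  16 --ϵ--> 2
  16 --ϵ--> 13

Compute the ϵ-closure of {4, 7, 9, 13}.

Start with {4, 7, 9, 13}.
From 4 via ϵ: add 16.
From 13 via ϵ: add 8.
From 8 via ϵ: add 5.
From 16 via ϵ: add 2.
From 5 via ϵ: add 15.
No new states can be added; the closed set is {2, 4, 5, 7, 8, 9, 13, 15, 16}.

{2, 4, 5, 7, 8, 9, 13, 15, 16}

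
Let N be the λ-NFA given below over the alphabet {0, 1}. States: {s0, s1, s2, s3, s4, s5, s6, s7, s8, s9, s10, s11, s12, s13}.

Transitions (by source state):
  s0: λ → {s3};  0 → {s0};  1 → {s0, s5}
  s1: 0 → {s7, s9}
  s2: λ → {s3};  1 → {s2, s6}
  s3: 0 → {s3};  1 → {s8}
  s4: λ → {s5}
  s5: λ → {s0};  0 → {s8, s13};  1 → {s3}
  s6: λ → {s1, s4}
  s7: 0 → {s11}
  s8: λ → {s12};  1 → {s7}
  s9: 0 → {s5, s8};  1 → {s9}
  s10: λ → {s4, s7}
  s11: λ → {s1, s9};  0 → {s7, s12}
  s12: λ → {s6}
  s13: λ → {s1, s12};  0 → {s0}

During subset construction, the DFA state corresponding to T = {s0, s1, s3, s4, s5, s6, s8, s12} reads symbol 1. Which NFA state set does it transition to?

s0 on 1 → {s0, s5}.
s3 on 1 → {s8}.
s5 on 1 → {s3}.
s8 on 1 → {s7}.
No 1-transition from s1, s4, s6, s12.
Union after reading 1: {s0, s3, s5, s7, s8}.
Now take the λ-closure:
From s8 via λ: add s12.
From s12 via λ: add s6.
From s6 via λ: add s1, s4.
No new states can be added; the closed set is {s0, s1, s3, s4, s5, s6, s7, s8, s12}.

{s0, s1, s3, s4, s5, s6, s7, s8, s12}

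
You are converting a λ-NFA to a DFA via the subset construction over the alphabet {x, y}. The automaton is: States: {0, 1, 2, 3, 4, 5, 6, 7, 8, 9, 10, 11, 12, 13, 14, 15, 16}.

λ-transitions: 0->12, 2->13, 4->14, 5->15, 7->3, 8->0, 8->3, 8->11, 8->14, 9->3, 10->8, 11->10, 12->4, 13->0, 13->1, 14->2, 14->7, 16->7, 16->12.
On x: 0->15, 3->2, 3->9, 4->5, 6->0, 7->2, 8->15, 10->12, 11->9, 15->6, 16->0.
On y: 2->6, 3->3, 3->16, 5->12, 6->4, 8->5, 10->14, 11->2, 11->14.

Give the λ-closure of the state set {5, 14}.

{0, 1, 2, 3, 4, 5, 7, 12, 13, 14, 15}

Start with {5, 14}.
From 5 via λ: add 15.
From 14 via λ: add 2, 7.
From 2 via λ: add 13.
From 7 via λ: add 3.
From 13 via λ: add 0, 1.
From 0 via λ: add 12.
From 12 via λ: add 4.
No new states can be added; the closed set is {0, 1, 2, 3, 4, 5, 7, 12, 13, 14, 15}.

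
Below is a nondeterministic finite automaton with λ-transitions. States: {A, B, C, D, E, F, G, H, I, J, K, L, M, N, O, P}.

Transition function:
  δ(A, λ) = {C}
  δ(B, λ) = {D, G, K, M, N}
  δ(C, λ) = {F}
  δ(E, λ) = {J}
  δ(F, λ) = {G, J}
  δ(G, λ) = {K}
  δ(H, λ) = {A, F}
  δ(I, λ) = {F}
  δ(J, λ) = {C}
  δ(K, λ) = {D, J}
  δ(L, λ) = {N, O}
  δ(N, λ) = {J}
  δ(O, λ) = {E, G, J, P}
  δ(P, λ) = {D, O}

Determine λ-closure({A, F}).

{A, C, D, F, G, J, K}

Start with {A, F}.
From A via λ: add C.
From F via λ: add G, J.
From G via λ: add K.
From K via λ: add D.
No new states can be added; the closed set is {A, C, D, F, G, J, K}.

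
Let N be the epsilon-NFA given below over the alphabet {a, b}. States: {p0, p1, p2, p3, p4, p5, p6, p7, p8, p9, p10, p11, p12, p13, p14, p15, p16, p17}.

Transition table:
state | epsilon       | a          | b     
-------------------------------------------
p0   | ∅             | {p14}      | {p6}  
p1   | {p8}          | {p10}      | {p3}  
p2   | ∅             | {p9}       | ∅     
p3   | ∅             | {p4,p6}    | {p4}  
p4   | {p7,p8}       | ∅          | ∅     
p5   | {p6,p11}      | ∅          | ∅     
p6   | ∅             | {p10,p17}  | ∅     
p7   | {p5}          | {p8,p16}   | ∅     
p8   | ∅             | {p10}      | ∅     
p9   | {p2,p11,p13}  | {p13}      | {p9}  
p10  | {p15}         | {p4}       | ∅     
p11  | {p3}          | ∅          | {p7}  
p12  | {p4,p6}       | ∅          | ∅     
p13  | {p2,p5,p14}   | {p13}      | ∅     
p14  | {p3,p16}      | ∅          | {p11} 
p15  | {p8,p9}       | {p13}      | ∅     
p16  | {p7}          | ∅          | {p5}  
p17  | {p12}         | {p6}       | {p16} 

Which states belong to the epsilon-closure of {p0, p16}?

Start with {p0, p16}.
From p16 via epsilon: add p7.
From p7 via epsilon: add p5.
From p5 via epsilon: add p6, p11.
From p11 via epsilon: add p3.
No new states can be added; the closed set is {p0, p3, p5, p6, p7, p11, p16}.

{p0, p3, p5, p6, p7, p11, p16}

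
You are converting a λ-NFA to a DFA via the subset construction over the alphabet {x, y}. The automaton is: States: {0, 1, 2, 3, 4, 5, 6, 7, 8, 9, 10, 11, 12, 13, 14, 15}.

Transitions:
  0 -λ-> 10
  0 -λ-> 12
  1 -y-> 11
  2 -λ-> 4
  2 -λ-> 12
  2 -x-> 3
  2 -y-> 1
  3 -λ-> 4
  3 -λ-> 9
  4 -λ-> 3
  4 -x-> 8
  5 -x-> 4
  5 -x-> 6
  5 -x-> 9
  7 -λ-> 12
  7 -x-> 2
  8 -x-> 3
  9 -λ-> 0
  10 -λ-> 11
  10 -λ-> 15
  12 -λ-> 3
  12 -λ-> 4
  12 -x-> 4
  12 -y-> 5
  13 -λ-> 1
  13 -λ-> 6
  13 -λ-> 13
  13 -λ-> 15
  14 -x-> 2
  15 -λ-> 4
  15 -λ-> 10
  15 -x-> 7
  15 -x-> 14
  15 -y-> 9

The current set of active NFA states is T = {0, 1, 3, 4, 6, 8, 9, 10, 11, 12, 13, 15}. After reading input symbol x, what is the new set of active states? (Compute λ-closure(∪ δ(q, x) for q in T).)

{0, 3, 4, 7, 8, 9, 10, 11, 12, 14, 15}

4 on x → {8}.
8 on x → {3}.
12 on x → {4}.
15 on x → {7, 14}.
No x-transition from 0, 1, 3, 6, 9, 10, 11, 13.
Union after reading x: {3, 4, 7, 8, 14}.
Now take the λ-closure:
From 3 via λ: add 9.
From 7 via λ: add 12.
From 9 via λ: add 0.
From 0 via λ: add 10.
From 10 via λ: add 11, 15.
No new states can be added; the closed set is {0, 3, 4, 7, 8, 9, 10, 11, 12, 14, 15}.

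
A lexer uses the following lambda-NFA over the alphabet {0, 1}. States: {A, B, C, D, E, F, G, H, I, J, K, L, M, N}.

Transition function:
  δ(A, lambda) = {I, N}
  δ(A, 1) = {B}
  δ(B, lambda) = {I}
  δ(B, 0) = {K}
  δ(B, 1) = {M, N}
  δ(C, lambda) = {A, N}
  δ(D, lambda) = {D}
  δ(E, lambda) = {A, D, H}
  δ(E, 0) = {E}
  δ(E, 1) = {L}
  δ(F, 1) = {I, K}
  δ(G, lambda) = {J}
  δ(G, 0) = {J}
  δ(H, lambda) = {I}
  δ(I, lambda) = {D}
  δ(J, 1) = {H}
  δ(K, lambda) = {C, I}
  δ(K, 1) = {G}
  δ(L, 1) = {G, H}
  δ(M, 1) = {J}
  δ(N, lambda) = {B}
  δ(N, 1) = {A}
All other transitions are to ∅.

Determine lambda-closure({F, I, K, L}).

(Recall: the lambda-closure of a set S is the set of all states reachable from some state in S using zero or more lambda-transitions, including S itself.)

{A, B, C, D, F, I, K, L, N}

Start with {F, I, K, L}.
From I via lambda: add D.
From K via lambda: add C.
From C via lambda: add A, N.
From N via lambda: add B.
No new states can be added; the closed set is {A, B, C, D, F, I, K, L, N}.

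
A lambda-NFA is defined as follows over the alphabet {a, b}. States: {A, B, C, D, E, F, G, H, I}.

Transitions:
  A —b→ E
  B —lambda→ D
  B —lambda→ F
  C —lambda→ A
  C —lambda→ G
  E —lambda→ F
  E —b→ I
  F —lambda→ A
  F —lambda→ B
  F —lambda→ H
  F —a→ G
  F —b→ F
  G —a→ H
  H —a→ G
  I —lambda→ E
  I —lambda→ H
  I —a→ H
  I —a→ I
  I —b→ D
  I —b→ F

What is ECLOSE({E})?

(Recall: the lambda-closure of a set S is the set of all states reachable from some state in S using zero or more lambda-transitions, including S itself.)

Start with {E}.
From E via lambda: add F.
From F via lambda: add A, B, H.
From B via lambda: add D.
No new states can be added; the closed set is {A, B, D, E, F, H}.

{A, B, D, E, F, H}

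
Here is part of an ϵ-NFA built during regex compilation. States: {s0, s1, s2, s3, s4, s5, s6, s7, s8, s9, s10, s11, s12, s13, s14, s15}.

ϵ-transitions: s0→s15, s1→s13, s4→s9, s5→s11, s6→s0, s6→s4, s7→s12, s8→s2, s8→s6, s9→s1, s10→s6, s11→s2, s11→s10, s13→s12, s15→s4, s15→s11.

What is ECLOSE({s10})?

{s0, s1, s2, s4, s6, s9, s10, s11, s12, s13, s15}

Start with {s10}.
From s10 via ϵ: add s6.
From s6 via ϵ: add s0, s4.
From s0 via ϵ: add s15.
From s4 via ϵ: add s9.
From s9 via ϵ: add s1.
From s15 via ϵ: add s11.
From s1 via ϵ: add s13.
From s11 via ϵ: add s2.
From s13 via ϵ: add s12.
No new states can be added; the closed set is {s0, s1, s2, s4, s6, s9, s10, s11, s12, s13, s15}.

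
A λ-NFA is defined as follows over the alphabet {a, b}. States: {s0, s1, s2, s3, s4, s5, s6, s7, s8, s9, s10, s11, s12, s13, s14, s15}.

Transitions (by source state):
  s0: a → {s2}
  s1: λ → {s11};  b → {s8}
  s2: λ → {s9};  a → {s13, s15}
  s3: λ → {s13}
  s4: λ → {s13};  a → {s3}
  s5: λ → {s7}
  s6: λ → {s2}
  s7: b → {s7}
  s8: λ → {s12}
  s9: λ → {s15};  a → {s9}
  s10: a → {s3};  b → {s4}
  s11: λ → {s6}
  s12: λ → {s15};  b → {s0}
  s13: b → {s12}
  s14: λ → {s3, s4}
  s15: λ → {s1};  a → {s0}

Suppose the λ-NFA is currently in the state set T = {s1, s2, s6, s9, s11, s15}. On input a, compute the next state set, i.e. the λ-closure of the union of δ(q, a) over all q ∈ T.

{s0, s1, s2, s6, s9, s11, s13, s15}

s2 on a → {s13, s15}.
s9 on a → {s9}.
s15 on a → {s0}.
No a-transition from s1, s6, s11.
Union after reading a: {s0, s9, s13, s15}.
Now take the λ-closure:
From s15 via λ: add s1.
From s1 via λ: add s11.
From s11 via λ: add s6.
From s6 via λ: add s2.
No new states can be added; the closed set is {s0, s1, s2, s6, s9, s11, s13, s15}.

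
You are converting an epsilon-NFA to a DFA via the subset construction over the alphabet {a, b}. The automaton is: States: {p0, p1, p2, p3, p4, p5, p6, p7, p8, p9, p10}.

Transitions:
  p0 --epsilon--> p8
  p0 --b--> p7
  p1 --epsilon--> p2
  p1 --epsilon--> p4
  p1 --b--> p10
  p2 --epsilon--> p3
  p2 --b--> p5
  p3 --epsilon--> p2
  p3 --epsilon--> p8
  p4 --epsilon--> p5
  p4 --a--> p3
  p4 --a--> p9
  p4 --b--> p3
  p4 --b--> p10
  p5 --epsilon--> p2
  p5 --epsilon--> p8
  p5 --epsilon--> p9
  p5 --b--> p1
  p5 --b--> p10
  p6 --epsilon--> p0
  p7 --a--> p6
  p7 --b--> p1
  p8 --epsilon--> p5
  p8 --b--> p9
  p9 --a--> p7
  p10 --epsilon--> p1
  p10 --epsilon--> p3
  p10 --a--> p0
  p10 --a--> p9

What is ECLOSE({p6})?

{p0, p2, p3, p5, p6, p8, p9}

Start with {p6}.
From p6 via epsilon: add p0.
From p0 via epsilon: add p8.
From p8 via epsilon: add p5.
From p5 via epsilon: add p2, p9.
From p2 via epsilon: add p3.
No new states can be added; the closed set is {p0, p2, p3, p5, p6, p8, p9}.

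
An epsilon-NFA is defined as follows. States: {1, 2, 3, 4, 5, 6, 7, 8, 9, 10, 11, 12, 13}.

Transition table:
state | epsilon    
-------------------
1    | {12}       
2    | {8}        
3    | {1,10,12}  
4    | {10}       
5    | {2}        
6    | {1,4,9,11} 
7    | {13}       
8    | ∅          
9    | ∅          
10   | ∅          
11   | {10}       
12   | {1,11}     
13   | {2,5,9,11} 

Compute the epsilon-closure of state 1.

{1, 10, 11, 12}

Start with {1}.
From 1 via epsilon: add 12.
From 12 via epsilon: add 11.
From 11 via epsilon: add 10.
No new states can be added; the closed set is {1, 10, 11, 12}.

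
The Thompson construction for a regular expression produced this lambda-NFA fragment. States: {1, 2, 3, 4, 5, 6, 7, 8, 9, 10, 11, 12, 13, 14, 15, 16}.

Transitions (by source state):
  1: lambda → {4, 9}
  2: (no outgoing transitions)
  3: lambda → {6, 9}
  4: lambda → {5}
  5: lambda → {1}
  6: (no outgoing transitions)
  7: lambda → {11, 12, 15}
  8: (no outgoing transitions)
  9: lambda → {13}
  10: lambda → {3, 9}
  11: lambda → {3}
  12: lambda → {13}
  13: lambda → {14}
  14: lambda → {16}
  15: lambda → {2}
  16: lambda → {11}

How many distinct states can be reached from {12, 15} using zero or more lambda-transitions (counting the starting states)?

10

Start with {12, 15}.
From 12 via lambda: add 13.
From 15 via lambda: add 2.
From 13 via lambda: add 14.
From 14 via lambda: add 16.
From 16 via lambda: add 11.
From 11 via lambda: add 3.
From 3 via lambda: add 6, 9.
lambda-closure = {2, 3, 6, 9, 11, 12, 13, 14, 15, 16}, which has 10 states.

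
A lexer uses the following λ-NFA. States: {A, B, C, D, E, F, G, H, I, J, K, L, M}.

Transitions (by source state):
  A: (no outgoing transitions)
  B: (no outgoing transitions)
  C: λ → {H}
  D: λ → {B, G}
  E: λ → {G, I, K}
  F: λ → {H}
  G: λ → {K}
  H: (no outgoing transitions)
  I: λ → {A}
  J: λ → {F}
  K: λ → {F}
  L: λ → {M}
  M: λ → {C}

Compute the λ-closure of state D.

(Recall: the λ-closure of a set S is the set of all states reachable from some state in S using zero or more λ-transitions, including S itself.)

Start with {D}.
From D via λ: add B, G.
From G via λ: add K.
From K via λ: add F.
From F via λ: add H.
No new states can be added; the closed set is {B, D, F, G, H, K}.

{B, D, F, G, H, K}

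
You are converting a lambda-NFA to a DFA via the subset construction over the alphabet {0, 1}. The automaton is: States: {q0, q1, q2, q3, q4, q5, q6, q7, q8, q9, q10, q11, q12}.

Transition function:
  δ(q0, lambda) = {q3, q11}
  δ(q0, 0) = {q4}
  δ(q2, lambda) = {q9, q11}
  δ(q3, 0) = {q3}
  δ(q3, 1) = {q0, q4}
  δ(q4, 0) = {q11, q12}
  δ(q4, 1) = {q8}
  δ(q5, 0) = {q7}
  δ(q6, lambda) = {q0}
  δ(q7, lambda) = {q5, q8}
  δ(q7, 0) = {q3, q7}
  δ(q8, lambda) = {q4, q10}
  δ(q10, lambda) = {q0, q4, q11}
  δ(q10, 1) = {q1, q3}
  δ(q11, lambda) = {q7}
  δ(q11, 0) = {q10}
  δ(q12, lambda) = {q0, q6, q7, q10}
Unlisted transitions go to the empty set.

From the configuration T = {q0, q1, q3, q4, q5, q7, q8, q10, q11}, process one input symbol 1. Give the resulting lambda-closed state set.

{q0, q1, q3, q4, q5, q7, q8, q10, q11}

q3 on 1 → {q0, q4}.
q4 on 1 → {q8}.
q10 on 1 → {q1, q3}.
No 1-transition from q0, q1, q5, q7, q8, q11.
Union after reading 1: {q0, q1, q3, q4, q8}.
Now take the lambda-closure:
From q0 via lambda: add q11.
From q8 via lambda: add q10.
From q11 via lambda: add q7.
From q7 via lambda: add q5.
No new states can be added; the closed set is {q0, q1, q3, q4, q5, q7, q8, q10, q11}.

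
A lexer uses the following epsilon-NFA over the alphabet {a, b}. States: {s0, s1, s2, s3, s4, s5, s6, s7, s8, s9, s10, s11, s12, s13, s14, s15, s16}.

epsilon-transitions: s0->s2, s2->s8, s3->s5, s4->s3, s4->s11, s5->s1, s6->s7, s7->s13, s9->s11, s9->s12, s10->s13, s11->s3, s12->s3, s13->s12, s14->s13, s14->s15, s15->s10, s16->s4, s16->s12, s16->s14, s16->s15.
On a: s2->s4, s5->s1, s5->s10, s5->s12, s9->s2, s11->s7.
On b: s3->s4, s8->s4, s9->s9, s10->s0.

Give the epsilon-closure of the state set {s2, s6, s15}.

{s1, s2, s3, s5, s6, s7, s8, s10, s12, s13, s15}

Start with {s2, s6, s15}.
From s2 via epsilon: add s8.
From s6 via epsilon: add s7.
From s15 via epsilon: add s10.
From s7 via epsilon: add s13.
From s13 via epsilon: add s12.
From s12 via epsilon: add s3.
From s3 via epsilon: add s5.
From s5 via epsilon: add s1.
No new states can be added; the closed set is {s1, s2, s3, s5, s6, s7, s8, s10, s12, s13, s15}.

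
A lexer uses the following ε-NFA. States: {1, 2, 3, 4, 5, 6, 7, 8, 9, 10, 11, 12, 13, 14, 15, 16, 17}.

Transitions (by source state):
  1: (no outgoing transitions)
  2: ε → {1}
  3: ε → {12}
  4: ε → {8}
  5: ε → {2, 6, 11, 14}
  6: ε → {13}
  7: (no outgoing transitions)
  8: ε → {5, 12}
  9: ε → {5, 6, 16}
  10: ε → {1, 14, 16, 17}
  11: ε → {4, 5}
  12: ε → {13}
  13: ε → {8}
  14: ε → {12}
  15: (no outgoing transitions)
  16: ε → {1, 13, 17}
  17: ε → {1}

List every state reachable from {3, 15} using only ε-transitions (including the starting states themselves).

{1, 2, 3, 4, 5, 6, 8, 11, 12, 13, 14, 15}

Start with {3, 15}.
From 3 via ε: add 12.
From 12 via ε: add 13.
From 13 via ε: add 8.
From 8 via ε: add 5.
From 5 via ε: add 2, 6, 11, 14.
From 2 via ε: add 1.
From 11 via ε: add 4.
No new states can be added; the closed set is {1, 2, 3, 4, 5, 6, 8, 11, 12, 13, 14, 15}.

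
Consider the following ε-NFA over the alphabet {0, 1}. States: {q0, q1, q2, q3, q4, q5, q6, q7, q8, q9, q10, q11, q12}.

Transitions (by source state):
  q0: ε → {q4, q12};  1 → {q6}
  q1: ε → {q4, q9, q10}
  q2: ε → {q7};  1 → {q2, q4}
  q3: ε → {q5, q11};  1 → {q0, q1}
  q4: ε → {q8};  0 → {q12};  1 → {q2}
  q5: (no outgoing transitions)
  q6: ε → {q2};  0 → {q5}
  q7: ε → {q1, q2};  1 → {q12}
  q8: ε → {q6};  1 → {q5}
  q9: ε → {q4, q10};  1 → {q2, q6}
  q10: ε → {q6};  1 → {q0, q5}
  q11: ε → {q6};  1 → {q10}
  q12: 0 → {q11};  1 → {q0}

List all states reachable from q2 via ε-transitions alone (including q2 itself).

Start with {q2}.
From q2 via ε: add q7.
From q7 via ε: add q1.
From q1 via ε: add q4, q9, q10.
From q4 via ε: add q8.
From q10 via ε: add q6.
No new states can be added; the closed set is {q1, q2, q4, q6, q7, q8, q9, q10}.

{q1, q2, q4, q6, q7, q8, q9, q10}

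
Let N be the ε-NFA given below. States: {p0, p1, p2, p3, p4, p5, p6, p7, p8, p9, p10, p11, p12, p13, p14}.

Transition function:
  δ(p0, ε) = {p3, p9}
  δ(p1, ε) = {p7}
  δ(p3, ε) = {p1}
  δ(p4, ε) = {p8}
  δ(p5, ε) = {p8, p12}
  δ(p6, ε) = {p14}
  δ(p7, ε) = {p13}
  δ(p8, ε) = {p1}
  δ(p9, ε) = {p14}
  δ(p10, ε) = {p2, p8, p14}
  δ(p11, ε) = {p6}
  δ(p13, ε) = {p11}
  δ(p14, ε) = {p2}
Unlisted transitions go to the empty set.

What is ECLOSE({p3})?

{p1, p2, p3, p6, p7, p11, p13, p14}

Start with {p3}.
From p3 via ε: add p1.
From p1 via ε: add p7.
From p7 via ε: add p13.
From p13 via ε: add p11.
From p11 via ε: add p6.
From p6 via ε: add p14.
From p14 via ε: add p2.
No new states can be added; the closed set is {p1, p2, p3, p6, p7, p11, p13, p14}.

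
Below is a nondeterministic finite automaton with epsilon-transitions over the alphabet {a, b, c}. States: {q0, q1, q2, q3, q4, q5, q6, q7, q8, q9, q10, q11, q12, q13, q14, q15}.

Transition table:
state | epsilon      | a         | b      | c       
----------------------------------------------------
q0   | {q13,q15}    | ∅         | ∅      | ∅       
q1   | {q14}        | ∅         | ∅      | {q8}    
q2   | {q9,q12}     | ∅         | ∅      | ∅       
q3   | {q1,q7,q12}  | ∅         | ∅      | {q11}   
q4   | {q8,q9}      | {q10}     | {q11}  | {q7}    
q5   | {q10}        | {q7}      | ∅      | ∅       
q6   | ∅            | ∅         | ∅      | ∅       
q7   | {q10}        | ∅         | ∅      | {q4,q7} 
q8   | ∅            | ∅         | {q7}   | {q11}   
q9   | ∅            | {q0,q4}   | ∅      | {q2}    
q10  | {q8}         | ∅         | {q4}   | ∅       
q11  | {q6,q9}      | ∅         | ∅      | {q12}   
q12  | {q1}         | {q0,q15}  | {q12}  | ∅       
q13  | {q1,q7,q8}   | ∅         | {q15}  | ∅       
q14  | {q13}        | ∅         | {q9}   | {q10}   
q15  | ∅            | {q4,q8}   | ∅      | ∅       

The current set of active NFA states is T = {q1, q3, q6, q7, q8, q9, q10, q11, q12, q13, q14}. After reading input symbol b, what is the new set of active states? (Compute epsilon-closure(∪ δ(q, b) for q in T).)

q8 on b → {q7}.
q10 on b → {q4}.
q12 on b → {q12}.
q13 on b → {q15}.
q14 on b → {q9}.
No b-transition from q1, q3, q6, q7, q9, q11.
Union after reading b: {q4, q7, q9, q12, q15}.
Now take the epsilon-closure:
From q4 via epsilon: add q8.
From q7 via epsilon: add q10.
From q12 via epsilon: add q1.
From q1 via epsilon: add q14.
From q14 via epsilon: add q13.
No new states can be added; the closed set is {q1, q4, q7, q8, q9, q10, q12, q13, q14, q15}.

{q1, q4, q7, q8, q9, q10, q12, q13, q14, q15}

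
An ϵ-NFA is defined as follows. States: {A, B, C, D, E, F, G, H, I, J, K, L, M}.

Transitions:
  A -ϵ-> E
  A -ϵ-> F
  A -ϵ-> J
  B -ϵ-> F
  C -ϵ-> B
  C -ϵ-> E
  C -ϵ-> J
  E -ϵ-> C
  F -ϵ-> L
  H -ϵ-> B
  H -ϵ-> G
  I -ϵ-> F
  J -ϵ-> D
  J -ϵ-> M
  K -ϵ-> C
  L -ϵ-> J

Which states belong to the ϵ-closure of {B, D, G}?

Start with {B, D, G}.
From B via ϵ: add F.
From F via ϵ: add L.
From L via ϵ: add J.
From J via ϵ: add M.
No new states can be added; the closed set is {B, D, F, G, J, L, M}.

{B, D, F, G, J, L, M}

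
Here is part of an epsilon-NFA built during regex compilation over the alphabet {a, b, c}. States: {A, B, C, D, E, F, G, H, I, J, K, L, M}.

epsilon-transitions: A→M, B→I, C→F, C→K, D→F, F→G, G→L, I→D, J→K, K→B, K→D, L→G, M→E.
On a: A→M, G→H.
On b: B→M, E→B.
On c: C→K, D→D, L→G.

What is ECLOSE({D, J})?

Start with {D, J}.
From D via epsilon: add F.
From J via epsilon: add K.
From F via epsilon: add G.
From K via epsilon: add B.
From B via epsilon: add I.
From G via epsilon: add L.
No new states can be added; the closed set is {B, D, F, G, I, J, K, L}.

{B, D, F, G, I, J, K, L}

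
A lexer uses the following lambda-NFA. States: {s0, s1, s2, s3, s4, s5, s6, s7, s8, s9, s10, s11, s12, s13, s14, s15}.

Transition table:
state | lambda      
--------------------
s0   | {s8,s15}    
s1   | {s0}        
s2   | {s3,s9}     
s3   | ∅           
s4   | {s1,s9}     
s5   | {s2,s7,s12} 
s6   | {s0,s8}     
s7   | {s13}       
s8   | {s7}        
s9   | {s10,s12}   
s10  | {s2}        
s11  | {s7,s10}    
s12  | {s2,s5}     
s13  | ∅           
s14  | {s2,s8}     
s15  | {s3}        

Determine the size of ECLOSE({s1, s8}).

7

Start with {s1, s8}.
From s1 via lambda: add s0.
From s8 via lambda: add s7.
From s0 via lambda: add s15.
From s7 via lambda: add s13.
From s15 via lambda: add s3.
lambda-closure = {s0, s1, s3, s7, s8, s13, s15}, which has 7 states.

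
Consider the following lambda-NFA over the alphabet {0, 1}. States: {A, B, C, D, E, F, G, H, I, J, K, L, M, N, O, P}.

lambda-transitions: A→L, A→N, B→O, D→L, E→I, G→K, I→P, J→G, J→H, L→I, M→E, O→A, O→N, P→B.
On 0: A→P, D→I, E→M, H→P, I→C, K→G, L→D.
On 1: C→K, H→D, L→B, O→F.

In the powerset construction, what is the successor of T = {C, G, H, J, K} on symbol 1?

{A, B, D, I, K, L, N, O, P}

C on 1 → {K}.
H on 1 → {D}.
No 1-transition from G, J, K.
Union after reading 1: {D, K}.
Now take the lambda-closure:
From D via lambda: add L.
From L via lambda: add I.
From I via lambda: add P.
From P via lambda: add B.
From B via lambda: add O.
From O via lambda: add A, N.
No new states can be added; the closed set is {A, B, D, I, K, L, N, O, P}.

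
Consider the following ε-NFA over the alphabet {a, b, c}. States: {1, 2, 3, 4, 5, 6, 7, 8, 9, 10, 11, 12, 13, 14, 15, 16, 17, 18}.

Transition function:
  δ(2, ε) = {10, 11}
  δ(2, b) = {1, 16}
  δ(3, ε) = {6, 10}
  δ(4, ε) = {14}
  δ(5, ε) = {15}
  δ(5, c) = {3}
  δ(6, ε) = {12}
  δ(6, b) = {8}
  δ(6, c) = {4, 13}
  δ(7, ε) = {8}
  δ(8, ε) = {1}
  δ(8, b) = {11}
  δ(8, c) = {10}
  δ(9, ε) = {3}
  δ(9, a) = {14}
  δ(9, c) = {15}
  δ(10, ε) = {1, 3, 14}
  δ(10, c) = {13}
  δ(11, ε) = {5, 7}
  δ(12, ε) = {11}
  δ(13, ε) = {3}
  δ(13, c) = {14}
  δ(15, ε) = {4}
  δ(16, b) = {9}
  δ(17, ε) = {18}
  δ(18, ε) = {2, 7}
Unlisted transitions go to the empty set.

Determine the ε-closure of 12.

{1, 4, 5, 7, 8, 11, 12, 14, 15}

Start with {12}.
From 12 via ε: add 11.
From 11 via ε: add 5, 7.
From 5 via ε: add 15.
From 7 via ε: add 8.
From 8 via ε: add 1.
From 15 via ε: add 4.
From 4 via ε: add 14.
No new states can be added; the closed set is {1, 4, 5, 7, 8, 11, 12, 14, 15}.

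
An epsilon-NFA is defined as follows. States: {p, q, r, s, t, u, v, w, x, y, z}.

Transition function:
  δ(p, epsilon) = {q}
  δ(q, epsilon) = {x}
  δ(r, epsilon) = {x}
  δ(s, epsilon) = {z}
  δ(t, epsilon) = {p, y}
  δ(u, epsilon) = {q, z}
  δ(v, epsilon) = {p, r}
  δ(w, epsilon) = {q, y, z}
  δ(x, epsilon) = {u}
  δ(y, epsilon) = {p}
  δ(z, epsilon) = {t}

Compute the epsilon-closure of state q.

{p, q, t, u, x, y, z}

Start with {q}.
From q via epsilon: add x.
From x via epsilon: add u.
From u via epsilon: add z.
From z via epsilon: add t.
From t via epsilon: add p, y.
No new states can be added; the closed set is {p, q, t, u, x, y, z}.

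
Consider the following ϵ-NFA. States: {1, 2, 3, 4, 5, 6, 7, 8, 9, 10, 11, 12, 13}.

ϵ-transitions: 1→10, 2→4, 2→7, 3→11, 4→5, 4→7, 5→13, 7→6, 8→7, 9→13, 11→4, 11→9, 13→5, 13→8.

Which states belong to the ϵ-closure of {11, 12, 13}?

Start with {11, 12, 13}.
From 11 via ϵ: add 4, 9.
From 13 via ϵ: add 5, 8.
From 4 via ϵ: add 7.
From 7 via ϵ: add 6.
No new states can be added; the closed set is {4, 5, 6, 7, 8, 9, 11, 12, 13}.

{4, 5, 6, 7, 8, 9, 11, 12, 13}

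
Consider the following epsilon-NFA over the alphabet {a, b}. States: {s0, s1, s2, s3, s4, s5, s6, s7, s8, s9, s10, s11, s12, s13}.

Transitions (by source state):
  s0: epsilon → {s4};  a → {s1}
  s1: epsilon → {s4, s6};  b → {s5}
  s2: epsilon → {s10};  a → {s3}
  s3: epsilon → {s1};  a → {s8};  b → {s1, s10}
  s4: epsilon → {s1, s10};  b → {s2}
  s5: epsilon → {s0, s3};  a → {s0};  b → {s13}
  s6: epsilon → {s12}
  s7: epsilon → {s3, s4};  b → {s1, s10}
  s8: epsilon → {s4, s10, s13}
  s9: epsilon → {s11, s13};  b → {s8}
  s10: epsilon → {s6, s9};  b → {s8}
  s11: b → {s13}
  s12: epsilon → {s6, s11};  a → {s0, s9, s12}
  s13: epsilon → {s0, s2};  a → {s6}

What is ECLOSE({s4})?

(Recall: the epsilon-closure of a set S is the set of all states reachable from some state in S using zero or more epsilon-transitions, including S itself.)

Start with {s4}.
From s4 via epsilon: add s1, s10.
From s1 via epsilon: add s6.
From s10 via epsilon: add s9.
From s6 via epsilon: add s12.
From s9 via epsilon: add s11, s13.
From s13 via epsilon: add s0, s2.
No new states can be added; the closed set is {s0, s1, s2, s4, s6, s9, s10, s11, s12, s13}.

{s0, s1, s2, s4, s6, s9, s10, s11, s12, s13}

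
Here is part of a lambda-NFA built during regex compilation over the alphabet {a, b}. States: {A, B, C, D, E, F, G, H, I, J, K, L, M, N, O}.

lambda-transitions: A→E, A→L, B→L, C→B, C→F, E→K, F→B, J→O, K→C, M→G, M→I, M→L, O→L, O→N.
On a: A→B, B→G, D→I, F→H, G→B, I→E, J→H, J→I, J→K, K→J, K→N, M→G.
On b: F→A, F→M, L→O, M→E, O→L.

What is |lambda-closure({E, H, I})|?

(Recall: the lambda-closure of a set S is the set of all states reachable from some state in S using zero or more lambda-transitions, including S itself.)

Start with {E, H, I}.
From E via lambda: add K.
From K via lambda: add C.
From C via lambda: add B, F.
From B via lambda: add L.
lambda-closure = {B, C, E, F, H, I, K, L}, which has 8 states.

8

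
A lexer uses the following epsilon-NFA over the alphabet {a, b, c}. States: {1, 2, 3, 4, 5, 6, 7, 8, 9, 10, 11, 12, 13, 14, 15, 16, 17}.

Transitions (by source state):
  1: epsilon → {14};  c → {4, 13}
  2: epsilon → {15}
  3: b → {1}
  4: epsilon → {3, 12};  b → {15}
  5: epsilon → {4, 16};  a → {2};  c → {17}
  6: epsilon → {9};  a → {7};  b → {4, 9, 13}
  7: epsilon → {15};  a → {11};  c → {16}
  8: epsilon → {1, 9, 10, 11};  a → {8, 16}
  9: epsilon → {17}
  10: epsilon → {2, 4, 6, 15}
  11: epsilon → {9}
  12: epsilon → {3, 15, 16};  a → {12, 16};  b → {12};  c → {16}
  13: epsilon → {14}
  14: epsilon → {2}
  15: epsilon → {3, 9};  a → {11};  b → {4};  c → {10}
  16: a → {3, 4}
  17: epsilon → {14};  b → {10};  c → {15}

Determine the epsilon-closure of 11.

{2, 3, 9, 11, 14, 15, 17}

Start with {11}.
From 11 via epsilon: add 9.
From 9 via epsilon: add 17.
From 17 via epsilon: add 14.
From 14 via epsilon: add 2.
From 2 via epsilon: add 15.
From 15 via epsilon: add 3.
No new states can be added; the closed set is {2, 3, 9, 11, 14, 15, 17}.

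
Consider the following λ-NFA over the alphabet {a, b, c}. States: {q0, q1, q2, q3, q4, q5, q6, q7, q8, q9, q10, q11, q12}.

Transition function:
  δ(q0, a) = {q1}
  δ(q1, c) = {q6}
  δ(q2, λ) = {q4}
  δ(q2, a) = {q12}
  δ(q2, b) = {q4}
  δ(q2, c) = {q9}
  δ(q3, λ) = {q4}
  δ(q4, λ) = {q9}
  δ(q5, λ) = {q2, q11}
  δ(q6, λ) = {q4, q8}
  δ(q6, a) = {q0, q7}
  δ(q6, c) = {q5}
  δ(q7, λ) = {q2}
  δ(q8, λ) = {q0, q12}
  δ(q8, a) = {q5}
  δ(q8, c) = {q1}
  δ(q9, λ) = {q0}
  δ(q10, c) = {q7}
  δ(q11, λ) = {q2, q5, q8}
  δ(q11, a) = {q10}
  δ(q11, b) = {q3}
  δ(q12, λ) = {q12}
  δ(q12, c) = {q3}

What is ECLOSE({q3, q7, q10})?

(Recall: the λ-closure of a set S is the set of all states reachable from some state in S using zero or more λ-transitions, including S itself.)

{q0, q2, q3, q4, q7, q9, q10}

Start with {q3, q7, q10}.
From q3 via λ: add q4.
From q7 via λ: add q2.
From q4 via λ: add q9.
From q9 via λ: add q0.
No new states can be added; the closed set is {q0, q2, q3, q4, q7, q9, q10}.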